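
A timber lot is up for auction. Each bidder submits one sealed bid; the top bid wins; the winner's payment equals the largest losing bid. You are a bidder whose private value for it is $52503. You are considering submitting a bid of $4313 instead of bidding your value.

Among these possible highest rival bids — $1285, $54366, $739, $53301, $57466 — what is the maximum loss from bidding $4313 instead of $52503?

$1285: same outcome either way → loss $0.
$54366: same outcome either way → loss $0.
$739: same outcome either way → loss $0.
$53301: same outcome either way → loss $0.
$57466: same outcome either way → loss $0.
Maximum loss: $0.

$0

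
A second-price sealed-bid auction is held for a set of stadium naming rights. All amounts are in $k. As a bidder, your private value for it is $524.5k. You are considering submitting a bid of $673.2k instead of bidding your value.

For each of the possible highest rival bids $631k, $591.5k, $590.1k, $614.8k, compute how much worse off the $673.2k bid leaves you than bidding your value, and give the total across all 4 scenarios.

The deviation costs you only when the competing bid falls strictly between $524.5k and $673.2k; elsewhere both bids give the same outcome.
$631k: truthful payoff $0k, deviation payoff −$106.5k → loss $106.5k.
$591.5k: truthful payoff $0k, deviation payoff −$67k → loss $67k.
$590.1k: truthful payoff $0k, deviation payoff −$65.6k → loss $65.6k.
$614.8k: truthful payoff $0k, deviation payoff −$90.3k → loss $90.3k.
Total loss = $106.5k + $67k + $65.6k + $90.3k = $329.4k.
Because the price is fixed by the runner-up's bid, deviating from your value can only change a good outcome into a bad one — never the reverse.

$329.4k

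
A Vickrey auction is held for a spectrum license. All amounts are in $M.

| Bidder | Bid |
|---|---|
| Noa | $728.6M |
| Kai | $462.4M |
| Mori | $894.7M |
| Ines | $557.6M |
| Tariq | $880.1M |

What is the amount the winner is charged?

$880.1M

Highest bid: Mori at $894.7M, so Mori wins.
Second-highest bid: Tariq at $880.1M — that is the price the winner pays.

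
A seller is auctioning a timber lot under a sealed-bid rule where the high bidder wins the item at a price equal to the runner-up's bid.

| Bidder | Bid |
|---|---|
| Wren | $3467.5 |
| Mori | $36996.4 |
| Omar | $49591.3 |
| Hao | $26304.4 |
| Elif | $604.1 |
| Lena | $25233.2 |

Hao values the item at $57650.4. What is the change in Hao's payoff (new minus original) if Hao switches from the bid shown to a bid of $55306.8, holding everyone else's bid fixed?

The highest bid among the other bidders is $49591.3; Hao's bid doesn't change that.
Original bid $26304.4: Hao is not highest (top rival bid is $49591.3); payoff $0.
Alternative bid $55306.8: Hao is highest, pays the top rival bid $49591.3; payoff $57650.4 − $49591.3 = $8059.1.
Change in payoff = $8059.1 − ($0) = $8059.1.

$8059.1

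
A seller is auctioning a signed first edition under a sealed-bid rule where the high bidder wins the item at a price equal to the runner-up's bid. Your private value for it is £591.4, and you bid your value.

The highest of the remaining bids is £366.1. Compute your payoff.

Your bid £591.4 exceeds the highest competing bid £366.1, so you win.
In a second-price auction the winner pays the second-highest bid, £366.1.
Payoff = value − price = £591.4 − £366.1 = £225.3.

£225.3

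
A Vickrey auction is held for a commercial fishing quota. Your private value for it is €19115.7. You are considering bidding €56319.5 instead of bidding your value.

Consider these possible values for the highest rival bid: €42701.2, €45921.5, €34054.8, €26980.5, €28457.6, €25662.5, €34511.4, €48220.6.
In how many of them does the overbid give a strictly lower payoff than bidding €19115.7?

The deviation hurts exactly when the highest competing bid lies strictly between €19115.7 and €56319.5 — overbidding then wins at a price above your value.
€42701.2: inside the interval → strictly worse (loss €23585.5).
€45921.5: inside the interval → strictly worse (loss €26805.8).
€34054.8: inside the interval → strictly worse (loss €14939.1).
€26980.5: inside the interval → strictly worse (loss €7864.8).
€28457.6: inside the interval → strictly worse (loss €9341.9).
€25662.5: inside the interval → strictly worse (loss €6546.8).
€34511.4: inside the interval → strictly worse (loss €15395.7).
€48220.6: inside the interval → strictly worse (loss €29104.9).
Count: 8.

8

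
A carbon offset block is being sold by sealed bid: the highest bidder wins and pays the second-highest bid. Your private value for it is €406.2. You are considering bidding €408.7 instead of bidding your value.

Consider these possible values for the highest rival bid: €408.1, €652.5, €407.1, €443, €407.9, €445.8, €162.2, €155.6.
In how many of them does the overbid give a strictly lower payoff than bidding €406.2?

The deviation hurts exactly when the highest competing bid lies strictly between €406.2 and €408.7 — overbidding then wins at a price above your value.
€408.1: inside the interval → strictly worse (loss €1.9).
€652.5: above both → same outcome either way.
€407.1: inside the interval → strictly worse (loss €0.9).
€443: above both → same outcome either way.
€407.9: inside the interval → strictly worse (loss €1.7).
€445.8: above both → same outcome either way.
€162.2: below both → same outcome either way.
€155.6: below both → same outcome either way.
Count: 3.

3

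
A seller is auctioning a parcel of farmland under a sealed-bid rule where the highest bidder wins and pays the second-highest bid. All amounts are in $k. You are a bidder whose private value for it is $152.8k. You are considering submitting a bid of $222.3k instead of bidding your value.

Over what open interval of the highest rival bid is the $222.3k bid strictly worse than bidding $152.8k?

If the competing bid is below $152.8k, both bids win at the same price — no difference.
If it is above $222.3k, both bids lose — no difference.
If it lies strictly between $152.8k and $222.3k, bidding your value loses (payoff 0) while bidding $222.3k wins at a price above your value (payoff negative).
So the deviation strictly hurts on the open interval ($152.8k, $222.3k).

($152.8k, $222.3k)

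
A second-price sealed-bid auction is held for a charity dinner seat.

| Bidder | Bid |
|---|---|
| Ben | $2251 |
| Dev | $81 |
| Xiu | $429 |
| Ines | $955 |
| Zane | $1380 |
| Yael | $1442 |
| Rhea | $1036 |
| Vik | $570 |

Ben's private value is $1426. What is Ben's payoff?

−$16

Highest bid: Ben at $2251, so Ben wins.
Second-highest bid: Yael at $1442 — that is the price the winner pays.
Ben's payoff = value − price = $1426 − $1442 = −$16.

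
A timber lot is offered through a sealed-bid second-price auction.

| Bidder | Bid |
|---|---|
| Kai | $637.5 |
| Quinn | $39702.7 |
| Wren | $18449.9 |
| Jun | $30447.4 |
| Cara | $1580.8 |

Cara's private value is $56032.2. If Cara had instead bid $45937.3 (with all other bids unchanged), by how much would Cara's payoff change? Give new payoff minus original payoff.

The highest bid among the other bidders is $39702.7; Cara's bid doesn't change that.
Original bid $1580.8: Cara is not highest (top rival bid is $39702.7); payoff $0.
Alternative bid $45937.3: Cara is highest, pays the top rival bid $39702.7; payoff $56032.2 − $39702.7 = $16329.5.
Change in payoff = $16329.5 − ($0) = $16329.5.

$16329.5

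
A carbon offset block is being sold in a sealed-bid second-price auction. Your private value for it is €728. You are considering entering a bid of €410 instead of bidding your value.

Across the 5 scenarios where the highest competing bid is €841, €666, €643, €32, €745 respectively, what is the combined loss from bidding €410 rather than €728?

€147

The deviation costs you only when the competing bid falls strictly between €410 and €728; elsewhere both bids give the same outcome.
€841: outcomes coincide → loss €0.
€666: truthful payoff €62, deviation payoff €0 → loss €62.
€643: truthful payoff €85, deviation payoff €0 → loss €85.
€32: outcomes coincide → loss €0.
€745: outcomes coincide → loss €0.
Total loss = €62 + €85 = €147.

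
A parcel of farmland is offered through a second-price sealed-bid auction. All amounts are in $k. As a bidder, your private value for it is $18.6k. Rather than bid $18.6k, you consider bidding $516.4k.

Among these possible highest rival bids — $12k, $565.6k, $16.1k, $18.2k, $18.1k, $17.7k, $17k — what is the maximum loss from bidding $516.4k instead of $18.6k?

$0k

$12k: same outcome either way → loss $0k.
$565.6k: same outcome either way → loss $0k.
$16.1k: same outcome either way → loss $0k.
$18.2k: same outcome either way → loss $0k.
$18.1k: same outcome either way → loss $0k.
$17.7k: same outcome either way → loss $0k.
$17k: same outcome either way → loss $0k.
Maximum loss: $0k.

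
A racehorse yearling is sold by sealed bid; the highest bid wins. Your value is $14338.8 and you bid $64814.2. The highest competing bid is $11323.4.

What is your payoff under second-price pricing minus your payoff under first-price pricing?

You have the highest bid, so you win under either rule.
Second-price: pay $11323.4 → payoff $3015.4.
First-price: pay your own bid $64814.2 → payoff −$50475.4.
Difference = $3015.4 − (−$50475.4) = $53490.8.

$53490.8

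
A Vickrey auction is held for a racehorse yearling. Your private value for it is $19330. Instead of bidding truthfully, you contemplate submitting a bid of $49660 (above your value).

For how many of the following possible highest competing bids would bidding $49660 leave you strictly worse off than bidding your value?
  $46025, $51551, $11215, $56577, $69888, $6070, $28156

The deviation hurts exactly when the highest competing bid lies strictly between $19330 and $49660 — overbidding then wins at a price above your value.
$46025: inside the interval → strictly worse (loss $26695).
$51551: above both → same outcome either way.
$11215: below both → same outcome either way.
$56577: above both → same outcome either way.
$69888: above both → same outcome either way.
$6070: below both → same outcome either way.
$28156: inside the interval → strictly worse (loss $8826).
Count: 2.

2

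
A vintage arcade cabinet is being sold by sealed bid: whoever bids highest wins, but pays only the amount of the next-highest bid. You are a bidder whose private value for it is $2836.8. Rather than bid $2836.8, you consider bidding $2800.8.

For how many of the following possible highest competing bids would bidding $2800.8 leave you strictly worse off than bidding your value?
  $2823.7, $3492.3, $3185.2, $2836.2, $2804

The deviation hurts exactly when the highest competing bid lies strictly between $2800.8 and $2836.8 — underbidding then forfeits a profitable win.
$2823.7: inside the interval → strictly worse (loss $13.1).
$3492.3: above both → same outcome either way.
$3185.2: above both → same outcome either way.
$2836.2: inside the interval → strictly worse (loss $0.6).
$2804: inside the interval → strictly worse (loss $32.8).
Count: 3.

3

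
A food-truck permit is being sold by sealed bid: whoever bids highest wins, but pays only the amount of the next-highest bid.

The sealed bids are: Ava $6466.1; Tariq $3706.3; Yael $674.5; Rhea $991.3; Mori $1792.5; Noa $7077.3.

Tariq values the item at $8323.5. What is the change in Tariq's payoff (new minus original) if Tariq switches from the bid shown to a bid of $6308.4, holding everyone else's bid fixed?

$0

The highest bid among the other bidders is $7077.3; Tariq's bid doesn't change that.
Original bid $3706.3: Tariq is not highest (top rival bid is $7077.3); payoff $0.
Alternative bid $6308.4: Tariq is not highest (top rival bid is $7077.3); payoff $0.
Change in payoff = $0 − ($0) = $0.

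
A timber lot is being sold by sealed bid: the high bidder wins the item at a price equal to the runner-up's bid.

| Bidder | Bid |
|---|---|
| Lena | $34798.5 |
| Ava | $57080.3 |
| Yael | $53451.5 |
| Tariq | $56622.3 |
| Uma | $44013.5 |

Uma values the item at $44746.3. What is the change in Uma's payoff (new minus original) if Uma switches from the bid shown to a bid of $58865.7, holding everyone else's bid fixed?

The highest bid among the other bidders is $57080.3; Uma's bid doesn't change that.
Original bid $44013.5: Uma is not highest (top rival bid is $57080.3); payoff $0.
Alternative bid $58865.7: Uma is highest, pays the top rival bid $57080.3; payoff $44746.3 − $57080.3 = −$12334.
Change in payoff = −$12334 − ($0) = −$12334.

−$12334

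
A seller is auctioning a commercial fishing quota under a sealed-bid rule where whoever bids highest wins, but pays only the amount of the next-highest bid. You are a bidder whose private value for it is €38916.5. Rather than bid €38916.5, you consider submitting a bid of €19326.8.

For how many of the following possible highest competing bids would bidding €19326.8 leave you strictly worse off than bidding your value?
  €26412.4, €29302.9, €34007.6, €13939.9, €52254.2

The deviation hurts exactly when the highest competing bid lies strictly between €19326.8 and €38916.5 — underbidding then forfeits a profitable win.
€26412.4: inside the interval → strictly worse (loss €12504.1).
€29302.9: inside the interval → strictly worse (loss €9613.6).
€34007.6: inside the interval → strictly worse (loss €4908.9).
€13939.9: below both → same outcome either way.
€52254.2: above both → same outcome either way.
Count: 3.

3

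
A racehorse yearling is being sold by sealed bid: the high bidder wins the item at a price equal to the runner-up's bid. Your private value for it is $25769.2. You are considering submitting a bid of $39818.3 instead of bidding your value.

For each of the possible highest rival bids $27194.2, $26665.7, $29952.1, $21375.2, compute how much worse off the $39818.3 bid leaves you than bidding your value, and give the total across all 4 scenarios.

$6504.4

The deviation costs you only when the competing bid falls strictly between $25769.2 and $39818.3; elsewhere both bids give the same outcome.
$27194.2: truthful payoff $0, deviation payoff −$1425 → loss $1425.
$26665.7: truthful payoff $0, deviation payoff −$896.5 → loss $896.5.
$29952.1: truthful payoff $0, deviation payoff −$4182.9 → loss $4182.9.
$21375.2: outcomes coincide → loss $0.
Total loss = $1425 + $896.5 + $4182.9 = $6504.4.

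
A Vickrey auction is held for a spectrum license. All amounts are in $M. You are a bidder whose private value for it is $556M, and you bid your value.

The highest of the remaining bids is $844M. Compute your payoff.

Your bid $556M is below the highest competing bid $844M, so you lose.
A losing bidder pays nothing and receives nothing: payoff = $0M.

$0M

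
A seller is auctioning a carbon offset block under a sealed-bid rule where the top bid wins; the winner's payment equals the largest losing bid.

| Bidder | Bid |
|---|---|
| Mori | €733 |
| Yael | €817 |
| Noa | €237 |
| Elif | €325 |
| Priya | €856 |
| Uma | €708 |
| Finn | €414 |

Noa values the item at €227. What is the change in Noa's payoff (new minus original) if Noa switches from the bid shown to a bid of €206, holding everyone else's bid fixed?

€0

The highest bid among the other bidders is €856; Noa's bid doesn't change that.
Original bid €237: Noa is not highest (top rival bid is €856); payoff €0.
Alternative bid €206: Noa is not highest (top rival bid is €856); payoff €0.
Change in payoff = €0 − (€0) = €0.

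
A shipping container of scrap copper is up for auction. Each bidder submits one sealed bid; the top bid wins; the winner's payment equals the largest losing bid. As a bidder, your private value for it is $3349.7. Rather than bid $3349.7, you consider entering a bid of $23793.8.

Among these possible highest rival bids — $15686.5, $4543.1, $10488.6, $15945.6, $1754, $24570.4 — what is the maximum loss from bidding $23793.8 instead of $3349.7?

$12595.9

$15686.5: truthful gives $0, deviation gives −$12336.8 → loss $12336.8.
$4543.1: truthful gives $0, deviation gives −$1193.4 → loss $1193.4.
$10488.6: truthful gives $0, deviation gives −$7138.9 → loss $7138.9.
$15945.6: truthful gives $0, deviation gives −$12595.9 → loss $12595.9.
$1754: same outcome either way → loss $0.
$24570.4: same outcome either way → loss $0.
Maximum loss: $12595.9.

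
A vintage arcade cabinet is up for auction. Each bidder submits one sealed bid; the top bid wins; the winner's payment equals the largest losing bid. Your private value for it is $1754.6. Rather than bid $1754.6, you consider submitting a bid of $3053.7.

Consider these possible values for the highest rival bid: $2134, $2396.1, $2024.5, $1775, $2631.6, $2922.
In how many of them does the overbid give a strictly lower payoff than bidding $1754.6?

6

The deviation hurts exactly when the highest competing bid lies strictly between $1754.6 and $3053.7 — overbidding then wins at a price above your value.
$2134: inside the interval → strictly worse (loss $379.4).
$2396.1: inside the interval → strictly worse (loss $641.5).
$2024.5: inside the interval → strictly worse (loss $269.9).
$1775: inside the interval → strictly worse (loss $20.4).
$2631.6: inside the interval → strictly worse (loss $877).
$2922: inside the interval → strictly worse (loss $1167.4).
Count: 6.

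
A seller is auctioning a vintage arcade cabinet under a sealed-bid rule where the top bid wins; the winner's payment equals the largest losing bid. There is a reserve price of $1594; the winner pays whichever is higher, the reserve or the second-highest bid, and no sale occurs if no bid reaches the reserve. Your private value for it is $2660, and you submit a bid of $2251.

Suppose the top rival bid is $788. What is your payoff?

$1066

Your bid $2251 is the highest and exceeds the reserve.
Price = max(second-highest bid, reserve) = max($788, $1594) = $1594.
Payoff = $2660 − $1594 = $1066.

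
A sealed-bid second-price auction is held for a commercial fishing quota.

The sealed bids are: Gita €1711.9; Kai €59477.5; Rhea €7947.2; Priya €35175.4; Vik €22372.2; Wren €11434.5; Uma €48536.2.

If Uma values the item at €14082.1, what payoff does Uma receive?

Highest bid: Kai at €59477.5, so Kai wins.
Second-highest bid: Uma at €48536.2 — that is the price the winner pays.
Uma did not win, so Uma pays nothing and receives nothing: payoff €0.

€0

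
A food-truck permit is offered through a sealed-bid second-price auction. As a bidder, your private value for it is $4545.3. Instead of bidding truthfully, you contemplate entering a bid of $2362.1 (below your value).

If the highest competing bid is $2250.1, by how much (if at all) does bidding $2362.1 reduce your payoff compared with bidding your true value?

Bidding your value $4545.3: you win (since $4545.3 > $2250.1) and pay $2250.1. Payoff $2295.2.
Bidding $2362.1: you win and pay $2250.1. Payoff $4545.3 − $2250.1 = $2295.2.
Difference = $2295.2 − $2295.2 = $0; both bids lead to the same outcome because the competing bid is below both your value and your alternative bid.

$0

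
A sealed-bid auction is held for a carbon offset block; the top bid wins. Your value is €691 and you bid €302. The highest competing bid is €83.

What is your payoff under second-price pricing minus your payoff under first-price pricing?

€219

You have the highest bid, so you win under either rule.
Second-price: pay €83 → payoff €608.
First-price: pay your own bid €302 → payoff €389.
Difference = €608 − (€389) = €219.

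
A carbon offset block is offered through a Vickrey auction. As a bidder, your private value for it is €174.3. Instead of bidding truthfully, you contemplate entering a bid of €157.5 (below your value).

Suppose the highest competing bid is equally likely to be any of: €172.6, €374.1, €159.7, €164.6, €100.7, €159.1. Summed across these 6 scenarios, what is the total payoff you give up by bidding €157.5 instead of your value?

The deviation costs you only when the competing bid falls strictly between €157.5 and €174.3; elsewhere both bids give the same outcome.
€172.6: truthful payoff €1.7, deviation payoff €0 → loss €1.7.
€374.1: outcomes coincide → loss €0.
€159.7: truthful payoff €14.6, deviation payoff €0 → loss €14.6.
€164.6: truthful payoff €9.7, deviation payoff €0 → loss €9.7.
€100.7: outcomes coincide → loss €0.
€159.1: truthful payoff €15.2, deviation payoff €0 → loss €15.2.
Total loss = €1.7 + €14.6 + €9.7 + €15.2 = €41.2.
In a second-price auction your bid sets only whether you win, not what you pay, so bidding your true value is weakly dominant.

€41.2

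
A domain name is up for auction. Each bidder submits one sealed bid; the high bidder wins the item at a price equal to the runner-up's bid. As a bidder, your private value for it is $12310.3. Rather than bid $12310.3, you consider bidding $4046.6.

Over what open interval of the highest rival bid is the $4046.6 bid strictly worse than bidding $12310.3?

($4046.6, $12310.3)

If the competing bid is below $4046.6, both bids win at the same price — no difference.
If it is above $12310.3, both bids lose — no difference.
If it lies strictly between $4046.6 and $12310.3, bidding your value wins at a price below your value (positive payoff) while bidding $4046.6 loses (payoff 0).
So the deviation strictly hurts on the open interval ($4046.6, $12310.3).
Because the price is fixed by the runner-up's bid, deviating from your value can only change a good outcome into a bad one — never the reverse.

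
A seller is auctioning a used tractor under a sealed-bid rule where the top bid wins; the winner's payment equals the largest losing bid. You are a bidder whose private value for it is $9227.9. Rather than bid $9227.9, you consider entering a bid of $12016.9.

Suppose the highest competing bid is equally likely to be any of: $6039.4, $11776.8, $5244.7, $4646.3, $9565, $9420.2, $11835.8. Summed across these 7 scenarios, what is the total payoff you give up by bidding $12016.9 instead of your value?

The deviation costs you only when the competing bid falls strictly between $9227.9 and $12016.9; elsewhere both bids give the same outcome.
$6039.4: outcomes coincide → loss $0.
$11776.8: truthful payoff $0, deviation payoff −$2548.9 → loss $2548.9.
$5244.7: outcomes coincide → loss $0.
$4646.3: outcomes coincide → loss $0.
$9565: truthful payoff $0, deviation payoff −$337.1 → loss $337.1.
$9420.2: truthful payoff $0, deviation payoff −$192.3 → loss $192.3.
$11835.8: truthful payoff $0, deviation payoff −$2607.9 → loss $2607.9.
Total loss = $2548.9 + $337.1 + $192.3 + $2607.9 = $5686.2.
In a second-price auction your bid sets only whether you win, not what you pay, so bidding your true value is weakly dominant.

$5686.2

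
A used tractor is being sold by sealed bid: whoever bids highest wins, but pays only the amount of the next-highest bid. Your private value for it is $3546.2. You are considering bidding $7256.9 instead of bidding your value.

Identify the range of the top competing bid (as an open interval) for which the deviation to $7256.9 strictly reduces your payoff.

($3546.2, $7256.9)

If the competing bid is below $3546.2, both bids win at the same price — no difference.
If it is above $7256.9, both bids lose — no difference.
If it lies strictly between $3546.2 and $7256.9, bidding your value loses (payoff 0) while bidding $7256.9 wins at a price above your value (payoff negative).
So the deviation strictly hurts on the open interval ($3546.2, $7256.9).
Because the price is fixed by the runner-up's bid, deviating from your value can only change a good outcome into a bad one — never the reverse.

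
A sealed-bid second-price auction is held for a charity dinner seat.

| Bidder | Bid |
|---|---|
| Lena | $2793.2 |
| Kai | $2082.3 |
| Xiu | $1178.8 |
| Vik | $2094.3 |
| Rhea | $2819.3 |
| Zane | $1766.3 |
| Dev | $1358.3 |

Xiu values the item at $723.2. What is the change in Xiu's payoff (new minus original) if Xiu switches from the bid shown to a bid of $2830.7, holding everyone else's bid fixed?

−$2096.1

The highest bid among the other bidders is $2819.3; Xiu's bid doesn't change that.
Original bid $1178.8: Xiu is not highest (top rival bid is $2819.3); payoff $0.
Alternative bid $2830.7: Xiu is highest, pays the top rival bid $2819.3; payoff $723.2 − $2819.3 = −$2096.1.
Change in payoff = −$2096.1 − ($0) = −$2096.1.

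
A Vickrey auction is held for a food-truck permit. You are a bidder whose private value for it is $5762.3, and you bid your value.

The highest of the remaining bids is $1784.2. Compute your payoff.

$3978.1

Your bid $5762.3 exceeds the highest competing bid $1784.2, so you win.
In a second-price auction the winner pays the second-highest bid, $1784.2.
Payoff = value − price = $5762.3 − $1784.2 = $3978.1.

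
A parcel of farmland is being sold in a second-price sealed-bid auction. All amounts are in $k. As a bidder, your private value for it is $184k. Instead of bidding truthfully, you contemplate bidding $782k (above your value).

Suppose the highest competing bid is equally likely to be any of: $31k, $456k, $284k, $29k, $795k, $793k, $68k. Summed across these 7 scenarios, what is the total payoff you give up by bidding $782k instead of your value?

$372k

The deviation costs you only when the competing bid falls strictly between $184k and $782k; elsewhere both bids give the same outcome.
$31k: outcomes coincide → loss $0k.
$456k: truthful payoff $0k, deviation payoff −$272k → loss $272k.
$284k: truthful payoff $0k, deviation payoff −$100k → loss $100k.
$29k: outcomes coincide → loss $0k.
$795k: outcomes coincide → loss $0k.
$793k: outcomes coincide → loss $0k.
$68k: outcomes coincide → loss $0k.
Total loss = $272k + $100k = $372k.
In a second-price auction your bid sets only whether you win, not what you pay, so bidding your true value is weakly dominant.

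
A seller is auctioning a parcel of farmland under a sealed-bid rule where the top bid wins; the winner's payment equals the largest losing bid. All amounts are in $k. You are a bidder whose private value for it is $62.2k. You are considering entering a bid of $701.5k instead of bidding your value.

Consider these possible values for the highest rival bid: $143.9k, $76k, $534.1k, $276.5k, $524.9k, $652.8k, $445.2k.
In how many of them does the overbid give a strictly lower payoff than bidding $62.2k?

The deviation hurts exactly when the highest competing bid lies strictly between $62.2k and $701.5k — overbidding then wins at a price above your value.
$143.9k: inside the interval → strictly worse (loss $81.7k).
$76k: inside the interval → strictly worse (loss $13.8k).
$534.1k: inside the interval → strictly worse (loss $471.9k).
$276.5k: inside the interval → strictly worse (loss $214.3k).
$524.9k: inside the interval → strictly worse (loss $462.7k).
$652.8k: inside the interval → strictly worse (loss $590.6k).
$445.2k: inside the interval → strictly worse (loss $383k).
Count: 7.

7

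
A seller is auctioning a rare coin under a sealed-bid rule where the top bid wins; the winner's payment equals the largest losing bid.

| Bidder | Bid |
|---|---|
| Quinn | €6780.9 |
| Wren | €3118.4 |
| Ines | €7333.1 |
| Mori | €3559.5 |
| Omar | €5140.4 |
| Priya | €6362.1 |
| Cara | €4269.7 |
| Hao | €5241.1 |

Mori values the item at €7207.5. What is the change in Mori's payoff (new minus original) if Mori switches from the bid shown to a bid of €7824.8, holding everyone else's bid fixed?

−€125.6

The highest bid among the other bidders is €7333.1; Mori's bid doesn't change that.
Original bid €3559.5: Mori is not highest (top rival bid is €7333.1); payoff €0.
Alternative bid €7824.8: Mori is highest, pays the top rival bid €7333.1; payoff €7207.5 − €7333.1 = −€125.6.
Change in payoff = −€125.6 − (€0) = −€125.6.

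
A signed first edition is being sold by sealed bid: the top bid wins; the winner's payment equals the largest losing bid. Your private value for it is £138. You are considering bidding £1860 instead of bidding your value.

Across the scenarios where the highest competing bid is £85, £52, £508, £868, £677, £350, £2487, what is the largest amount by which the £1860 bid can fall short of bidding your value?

£85: same outcome either way → loss £0.
£52: same outcome either way → loss £0.
£508: truthful gives £0, deviation gives −£370 → loss £370.
£868: truthful gives £0, deviation gives −£730 → loss £730.
£677: truthful gives £0, deviation gives −£539 → loss £539.
£350: truthful gives £0, deviation gives −£212 → loss £212.
£2487: same outcome either way → loss £0.
Maximum loss: £730.

£730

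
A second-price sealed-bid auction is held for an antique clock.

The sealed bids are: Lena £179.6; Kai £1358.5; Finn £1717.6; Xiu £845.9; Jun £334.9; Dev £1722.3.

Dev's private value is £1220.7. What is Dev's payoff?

Highest bid: Dev at £1722.3, so Dev wins.
Second-highest bid: Finn at £1717.6 — that is the price the winner pays.
Dev's payoff = value − price = £1220.7 − £1717.6 = −£496.9.

−£496.9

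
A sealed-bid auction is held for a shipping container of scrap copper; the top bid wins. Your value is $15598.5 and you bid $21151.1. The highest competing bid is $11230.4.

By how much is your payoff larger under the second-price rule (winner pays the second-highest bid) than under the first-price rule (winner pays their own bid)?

You have the highest bid, so you win under either rule.
Second-price: pay $11230.4 → payoff $4368.1.
First-price: pay your own bid $21151.1 → payoff −$5552.6.
Difference = $4368.1 − (−$5552.6) = $9920.7.

$9920.7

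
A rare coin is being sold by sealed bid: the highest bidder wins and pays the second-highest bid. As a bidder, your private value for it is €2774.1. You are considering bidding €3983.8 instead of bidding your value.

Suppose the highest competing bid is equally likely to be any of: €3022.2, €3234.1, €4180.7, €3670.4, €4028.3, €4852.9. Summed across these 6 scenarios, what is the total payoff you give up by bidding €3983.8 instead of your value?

The deviation costs you only when the competing bid falls strictly between €2774.1 and €3983.8; elsewhere both bids give the same outcome.
€3022.2: truthful payoff €0, deviation payoff −€248.1 → loss €248.1.
€3234.1: truthful payoff €0, deviation payoff −€460 → loss €460.
€4180.7: outcomes coincide → loss €0.
€3670.4: truthful payoff €0, deviation payoff −€896.3 → loss €896.3.
€4028.3: outcomes coincide → loss €0.
€4852.9: outcomes coincide → loss €0.
Total loss = €248.1 + €460 + €896.3 = €1604.4.
In a second-price auction your bid sets only whether you win, not what you pay, so bidding your true value is weakly dominant.

€1604.4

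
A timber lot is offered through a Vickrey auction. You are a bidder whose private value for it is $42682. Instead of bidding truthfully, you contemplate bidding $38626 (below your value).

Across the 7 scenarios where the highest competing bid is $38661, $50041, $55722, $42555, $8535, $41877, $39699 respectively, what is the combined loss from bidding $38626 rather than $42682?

$7936

The deviation costs you only when the competing bid falls strictly between $38626 and $42682; elsewhere both bids give the same outcome.
$38661: truthful payoff $4021, deviation payoff $0 → loss $4021.
$50041: outcomes coincide → loss $0.
$55722: outcomes coincide → loss $0.
$42555: truthful payoff $127, deviation payoff $0 → loss $127.
$8535: outcomes coincide → loss $0.
$41877: truthful payoff $805, deviation payoff $0 → loss $805.
$39699: truthful payoff $2983, deviation payoff $0 → loss $2983.
Total loss = $4021 + $127 + $805 + $2983 = $7936.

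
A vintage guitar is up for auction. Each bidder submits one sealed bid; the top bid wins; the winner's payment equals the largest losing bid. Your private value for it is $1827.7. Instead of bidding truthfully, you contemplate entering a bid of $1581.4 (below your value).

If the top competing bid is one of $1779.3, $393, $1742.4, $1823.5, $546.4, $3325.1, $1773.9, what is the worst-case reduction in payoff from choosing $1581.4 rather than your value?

$1779.3: truthful gives $48.4, deviation gives $0 → loss $48.4.
$393: same outcome either way → loss $0.
$1742.4: truthful gives $85.3, deviation gives $0 → loss $85.3.
$1823.5: truthful gives $4.2, deviation gives $0 → loss $4.2.
$546.4: same outcome either way → loss $0.
$3325.1: same outcome either way → loss $0.
$1773.9: truthful gives $53.8, deviation gives $0 → loss $53.8.
Maximum loss: $85.3.

$85.3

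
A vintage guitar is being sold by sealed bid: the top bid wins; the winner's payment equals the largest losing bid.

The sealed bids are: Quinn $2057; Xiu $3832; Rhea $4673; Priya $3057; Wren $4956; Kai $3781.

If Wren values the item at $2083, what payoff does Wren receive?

Highest bid: Wren at $4956, so Wren wins.
Second-highest bid: Rhea at $4673 — that is the price the winner pays.
Wren's payoff = value − price = $2083 − $4673 = −$2590.

−$2590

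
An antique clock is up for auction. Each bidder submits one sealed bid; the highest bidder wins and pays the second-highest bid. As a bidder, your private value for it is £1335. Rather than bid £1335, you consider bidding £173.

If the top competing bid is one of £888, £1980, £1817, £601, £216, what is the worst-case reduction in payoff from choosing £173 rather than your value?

£888: truthful gives £447, deviation gives £0 → loss £447.
£1980: same outcome either way → loss £0.
£1817: same outcome either way → loss £0.
£601: truthful gives £734, deviation gives £0 → loss £734.
£216: truthful gives £1119, deviation gives £0 → loss £1119.
Maximum loss: £1119.

£1119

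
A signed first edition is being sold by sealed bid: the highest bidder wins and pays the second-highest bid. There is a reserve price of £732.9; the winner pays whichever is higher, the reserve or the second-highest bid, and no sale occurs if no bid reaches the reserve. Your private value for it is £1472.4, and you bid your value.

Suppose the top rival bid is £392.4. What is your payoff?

Your bid £1472.4 is the highest and exceeds the reserve.
Price = max(second-highest bid, reserve) = max(£392.4, £732.9) = £732.9.
Payoff = £1472.4 − £732.9 = £739.5.

£739.5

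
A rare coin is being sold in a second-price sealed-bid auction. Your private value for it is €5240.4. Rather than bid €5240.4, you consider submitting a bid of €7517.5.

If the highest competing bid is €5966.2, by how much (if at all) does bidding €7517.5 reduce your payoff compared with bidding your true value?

Bidding your value €5240.4: you lose (since €5240.4 < €5966.2). Payoff €0.
Bidding €7517.5: you win and pay €5966.2. Payoff €5240.4 − €5966.2 = −€725.8.
The competing bid €5966.2 lies between your value and your inflated bid, so overbidding wins an item priced above your value.
Loss from deviating = €0 − (−€725.8) = €725.8.
In a second-price auction your bid sets only whether you win, not what you pay, so bidding your true value is weakly dominant.

€725.8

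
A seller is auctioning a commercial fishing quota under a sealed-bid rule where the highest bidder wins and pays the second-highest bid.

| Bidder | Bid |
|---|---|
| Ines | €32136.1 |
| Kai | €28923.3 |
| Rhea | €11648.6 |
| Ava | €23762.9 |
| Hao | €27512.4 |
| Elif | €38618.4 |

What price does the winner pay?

Highest bid: Elif at €38618.4, so Elif wins.
Second-highest bid: Ines at €32136.1 — that is the price the winner pays.

€32136.1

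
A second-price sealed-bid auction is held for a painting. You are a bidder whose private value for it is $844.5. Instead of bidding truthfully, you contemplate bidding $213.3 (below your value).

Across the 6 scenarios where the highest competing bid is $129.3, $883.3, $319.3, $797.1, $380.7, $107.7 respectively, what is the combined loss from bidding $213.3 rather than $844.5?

$1036.4

The deviation costs you only when the competing bid falls strictly between $213.3 and $844.5; elsewhere both bids give the same outcome.
$129.3: outcomes coincide → loss $0.
$883.3: outcomes coincide → loss $0.
$319.3: truthful payoff $525.2, deviation payoff $0 → loss $525.2.
$797.1: truthful payoff $47.4, deviation payoff $0 → loss $47.4.
$380.7: truthful payoff $463.8, deviation payoff $0 → loss $463.8.
$107.7: outcomes coincide → loss $0.
Total loss = $525.2 + $47.4 + $463.8 = $1036.4.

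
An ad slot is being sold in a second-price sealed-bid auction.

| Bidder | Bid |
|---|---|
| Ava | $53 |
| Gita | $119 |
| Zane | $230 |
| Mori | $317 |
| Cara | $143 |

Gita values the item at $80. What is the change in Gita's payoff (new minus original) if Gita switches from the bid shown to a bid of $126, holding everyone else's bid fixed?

$0

The highest bid among the other bidders is $317; Gita's bid doesn't change that.
Original bid $119: Gita is not highest (top rival bid is $317); payoff $0.
Alternative bid $126: Gita is not highest (top rival bid is $317); payoff $0.
Change in payoff = $0 − ($0) = $0.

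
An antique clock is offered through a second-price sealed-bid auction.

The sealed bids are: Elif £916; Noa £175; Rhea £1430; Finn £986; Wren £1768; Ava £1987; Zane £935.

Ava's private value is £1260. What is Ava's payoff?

Highest bid: Ava at £1987, so Ava wins.
Second-highest bid: Wren at £1768 — that is the price the winner pays.
Ava's payoff = value − price = £1260 − £1768 = −£508.

−£508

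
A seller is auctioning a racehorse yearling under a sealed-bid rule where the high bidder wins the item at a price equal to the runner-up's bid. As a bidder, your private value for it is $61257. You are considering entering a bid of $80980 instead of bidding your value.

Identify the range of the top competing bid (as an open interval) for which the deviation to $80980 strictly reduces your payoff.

($61257, $80980)

If the competing bid is below $61257, both bids win at the same price — no difference.
If it is above $80980, both bids lose — no difference.
If it lies strictly between $61257 and $80980, bidding your value loses (payoff 0) while bidding $80980 wins at a price above your value (payoff negative).
So the deviation strictly hurts on the open interval ($61257, $80980).
In a second-price auction your bid sets only whether you win, not what you pay, so bidding your true value is weakly dominant.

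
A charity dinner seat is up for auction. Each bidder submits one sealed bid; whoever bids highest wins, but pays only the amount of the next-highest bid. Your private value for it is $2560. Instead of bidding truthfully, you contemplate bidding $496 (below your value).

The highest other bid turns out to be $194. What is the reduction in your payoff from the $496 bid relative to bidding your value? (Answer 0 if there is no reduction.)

Bidding your value $2560: you win (since $2560 > $194) and pay $194. Payoff $2366.
Bidding $496: you win and pay $194. Payoff $2560 − $194 = $2366.
Difference = $2366 − $2366 = $0; both bids lead to the same outcome because the competing bid is below both your value and your alternative bid.
Truthful bidding weakly dominates here: raising your bid can only win items priced above your value, and lowering it can only forfeit items priced below.

$0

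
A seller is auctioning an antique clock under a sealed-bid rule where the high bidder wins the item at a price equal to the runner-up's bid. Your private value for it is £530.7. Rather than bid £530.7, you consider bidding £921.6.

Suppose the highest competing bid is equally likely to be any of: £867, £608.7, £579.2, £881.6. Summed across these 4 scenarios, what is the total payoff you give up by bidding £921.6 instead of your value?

The deviation costs you only when the competing bid falls strictly between £530.7 and £921.6; elsewhere both bids give the same outcome.
£867: truthful payoff £0, deviation payoff −£336.3 → loss £336.3.
£608.7: truthful payoff £0, deviation payoff −£78 → loss £78.
£579.2: truthful payoff £0, deviation payoff −£48.5 → loss £48.5.
£881.6: truthful payoff £0, deviation payoff −£350.9 → loss £350.9.
Total loss = £336.3 + £78 + £48.5 + £350.9 = £813.7.

£813.7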